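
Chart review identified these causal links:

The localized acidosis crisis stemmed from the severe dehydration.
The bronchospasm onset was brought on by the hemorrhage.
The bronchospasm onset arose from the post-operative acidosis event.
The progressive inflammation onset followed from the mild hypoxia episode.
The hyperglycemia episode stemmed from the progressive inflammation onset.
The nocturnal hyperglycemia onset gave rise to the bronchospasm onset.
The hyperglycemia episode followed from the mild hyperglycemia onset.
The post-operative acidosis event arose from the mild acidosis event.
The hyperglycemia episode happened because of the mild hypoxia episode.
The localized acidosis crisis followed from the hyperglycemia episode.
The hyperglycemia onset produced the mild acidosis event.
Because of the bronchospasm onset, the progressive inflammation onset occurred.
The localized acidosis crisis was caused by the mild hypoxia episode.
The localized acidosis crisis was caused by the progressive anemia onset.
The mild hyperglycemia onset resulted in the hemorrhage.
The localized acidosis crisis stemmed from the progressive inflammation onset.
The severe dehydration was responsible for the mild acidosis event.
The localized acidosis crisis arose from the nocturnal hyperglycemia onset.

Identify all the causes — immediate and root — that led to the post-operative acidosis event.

Immediate cause of the post-operative acidosis event: the mild acidosis event.
Further upstream: the hyperglycemia onset, the severe dehydration.

the hyperglycemia onset, the mild acidosis event, the severe dehydration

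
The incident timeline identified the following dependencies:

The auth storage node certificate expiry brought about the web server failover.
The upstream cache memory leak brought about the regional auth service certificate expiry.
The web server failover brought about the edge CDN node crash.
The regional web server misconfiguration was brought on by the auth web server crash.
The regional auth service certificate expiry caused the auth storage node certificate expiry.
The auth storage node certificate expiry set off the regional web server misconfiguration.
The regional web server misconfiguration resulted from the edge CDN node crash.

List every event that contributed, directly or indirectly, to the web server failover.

Immediate cause of the web server failover: the auth storage node certificate expiry.
Further upstream: the upstream cache memory leak, the regional auth service certificate expiry.

the auth storage node certificate expiry, the regional auth service certificate expiry, the upstream cache memory leak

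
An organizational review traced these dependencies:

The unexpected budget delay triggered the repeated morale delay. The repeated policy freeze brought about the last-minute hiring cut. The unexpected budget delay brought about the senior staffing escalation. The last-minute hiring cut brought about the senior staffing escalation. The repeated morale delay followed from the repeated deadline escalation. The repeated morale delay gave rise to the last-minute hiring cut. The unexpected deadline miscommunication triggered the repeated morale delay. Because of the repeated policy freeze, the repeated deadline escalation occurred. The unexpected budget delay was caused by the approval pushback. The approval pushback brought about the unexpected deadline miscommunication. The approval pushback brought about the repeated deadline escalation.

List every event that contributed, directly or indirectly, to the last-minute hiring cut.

Immediate causes of the last-minute hiring cut: the repeated policy freeze, the repeated morale delay.
Further upstream: the approval pushback, the repeated deadline escalation, the unexpected deadline miscommunication, the unexpected budget delay.

the approval pushback, the repeated deadline escalation, the repeated morale delay, the repeated policy freeze, the unexpected budget delay, the unexpected deadline miscommunication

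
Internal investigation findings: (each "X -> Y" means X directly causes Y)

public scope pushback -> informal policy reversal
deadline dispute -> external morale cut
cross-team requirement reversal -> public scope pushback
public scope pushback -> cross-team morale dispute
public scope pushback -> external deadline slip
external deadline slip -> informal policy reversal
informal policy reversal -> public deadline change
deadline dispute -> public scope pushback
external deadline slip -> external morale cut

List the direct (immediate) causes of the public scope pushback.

the cross-team requirement reversal, the deadline dispute

the cross-team requirement reversal, the deadline dispute → the public scope pushback with nothing further upstream stated.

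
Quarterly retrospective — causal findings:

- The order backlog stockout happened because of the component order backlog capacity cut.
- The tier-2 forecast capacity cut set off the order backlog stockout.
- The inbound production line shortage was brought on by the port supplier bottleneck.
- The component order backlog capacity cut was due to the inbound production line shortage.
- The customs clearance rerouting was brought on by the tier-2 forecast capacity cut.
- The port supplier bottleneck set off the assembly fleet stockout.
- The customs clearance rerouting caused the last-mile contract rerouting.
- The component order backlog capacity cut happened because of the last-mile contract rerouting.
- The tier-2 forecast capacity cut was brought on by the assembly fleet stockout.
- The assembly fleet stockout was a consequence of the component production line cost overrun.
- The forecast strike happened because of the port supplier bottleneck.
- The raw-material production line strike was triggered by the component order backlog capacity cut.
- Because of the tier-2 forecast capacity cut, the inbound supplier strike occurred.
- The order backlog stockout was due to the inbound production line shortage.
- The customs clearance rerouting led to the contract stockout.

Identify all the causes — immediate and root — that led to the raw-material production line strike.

the assembly fleet stockout, the component order backlog capacity cut, the component production line cost overrun, the customs clearance rerouting, the inbound production line shortage, the last-mile contract rerouting, the port supplier bottleneck, the tier-2 forecast capacity cut

Immediate cause of the raw-material production line strike: the component order backlog capacity cut.
Further upstream: the port supplier bottleneck, the component production line cost overrun, the assembly fleet stockout, the inbound production line shortage, the tier-2 forecast capacity cut, the customs clearance rerouting, the last-mile contract rerouting.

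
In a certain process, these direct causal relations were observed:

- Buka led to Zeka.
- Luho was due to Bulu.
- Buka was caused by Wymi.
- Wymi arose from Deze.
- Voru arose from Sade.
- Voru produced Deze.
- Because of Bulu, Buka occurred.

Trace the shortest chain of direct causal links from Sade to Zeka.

Sade → Voru → Deze → Wymi → Buka → Zeka

Sade → Voru
Voru → Deze
Deze → Wymi
Wymi → Buka
Buka → Zeka
Length: 5 steps.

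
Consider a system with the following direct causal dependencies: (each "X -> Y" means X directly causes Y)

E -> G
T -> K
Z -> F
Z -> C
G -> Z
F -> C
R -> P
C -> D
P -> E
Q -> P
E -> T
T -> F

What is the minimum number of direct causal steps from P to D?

5

Shortest chain: P → E → G → Z → C → D.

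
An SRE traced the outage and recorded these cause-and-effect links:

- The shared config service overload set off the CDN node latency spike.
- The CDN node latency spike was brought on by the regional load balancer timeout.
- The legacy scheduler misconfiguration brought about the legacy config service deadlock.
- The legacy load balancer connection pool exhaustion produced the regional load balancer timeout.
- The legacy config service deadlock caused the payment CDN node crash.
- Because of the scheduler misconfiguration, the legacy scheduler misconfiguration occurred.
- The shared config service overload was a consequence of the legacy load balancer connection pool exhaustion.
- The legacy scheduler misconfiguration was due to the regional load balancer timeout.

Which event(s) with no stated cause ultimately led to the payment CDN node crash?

Tracing upstream from the payment CDN node crash: the payment CDN node crash ← the legacy config service deadlock ← the legacy scheduler misconfiguration ← the regional load balancer timeout ← the legacy load balancer connection pool exhaustion.
A separate upstream branch: the payment CDN node crash ← the legacy config service deadlock ← the legacy scheduler misconfiguration ← the scheduler misconfiguration.
Each of those chain origins has no stated cause.

the legacy load balancer connection pool exhaustion, the scheduler misconfiguration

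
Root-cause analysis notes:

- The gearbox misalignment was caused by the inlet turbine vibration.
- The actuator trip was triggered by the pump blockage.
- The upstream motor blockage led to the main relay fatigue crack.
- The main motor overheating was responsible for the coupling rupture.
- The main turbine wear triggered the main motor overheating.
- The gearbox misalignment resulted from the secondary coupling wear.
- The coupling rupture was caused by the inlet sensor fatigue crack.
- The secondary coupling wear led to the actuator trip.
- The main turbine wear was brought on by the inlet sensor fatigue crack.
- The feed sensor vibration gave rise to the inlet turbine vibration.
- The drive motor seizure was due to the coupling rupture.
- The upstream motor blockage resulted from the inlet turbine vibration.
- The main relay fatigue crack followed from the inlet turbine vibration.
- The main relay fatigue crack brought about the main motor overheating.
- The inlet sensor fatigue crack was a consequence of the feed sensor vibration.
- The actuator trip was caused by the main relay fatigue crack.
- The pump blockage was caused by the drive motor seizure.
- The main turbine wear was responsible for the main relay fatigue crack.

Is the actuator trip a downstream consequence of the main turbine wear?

There is a causal chain: the main turbine wear → the main relay fatigue crack → the actuator trip.

Yes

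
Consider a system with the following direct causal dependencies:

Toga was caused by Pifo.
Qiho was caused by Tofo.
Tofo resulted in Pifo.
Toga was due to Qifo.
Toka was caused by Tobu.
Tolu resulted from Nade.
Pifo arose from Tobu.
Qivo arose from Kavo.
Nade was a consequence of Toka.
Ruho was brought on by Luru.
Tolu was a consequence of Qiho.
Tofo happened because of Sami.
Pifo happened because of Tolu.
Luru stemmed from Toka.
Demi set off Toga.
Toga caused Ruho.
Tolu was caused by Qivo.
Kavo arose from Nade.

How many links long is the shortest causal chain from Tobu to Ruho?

3

Shortest chain: Tobu → Toka → Luru → Ruho.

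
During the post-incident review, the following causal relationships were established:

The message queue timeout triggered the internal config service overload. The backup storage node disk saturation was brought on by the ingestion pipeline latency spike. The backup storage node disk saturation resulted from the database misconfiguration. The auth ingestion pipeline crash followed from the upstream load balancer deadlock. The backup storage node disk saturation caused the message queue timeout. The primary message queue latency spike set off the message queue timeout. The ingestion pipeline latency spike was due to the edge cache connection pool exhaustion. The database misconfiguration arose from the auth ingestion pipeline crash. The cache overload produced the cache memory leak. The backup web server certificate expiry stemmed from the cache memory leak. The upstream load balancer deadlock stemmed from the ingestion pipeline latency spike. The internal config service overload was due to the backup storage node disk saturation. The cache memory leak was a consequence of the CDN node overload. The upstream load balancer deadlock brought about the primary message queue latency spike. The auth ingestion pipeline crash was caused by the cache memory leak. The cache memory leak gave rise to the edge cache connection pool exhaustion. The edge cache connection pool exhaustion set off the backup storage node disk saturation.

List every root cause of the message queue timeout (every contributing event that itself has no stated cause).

Tracing upstream from the message queue timeout: the message queue timeout ← the backup storage node disk saturation ← the edge cache connection pool exhaustion ← the cache memory leak ← the cache overload.
A separate upstream branch: the message queue timeout ← the backup storage node disk saturation ← the edge cache connection pool exhaustion ← the cache memory leak ← the CDN node overload.
Each of those chain origins has no stated cause.

the CDN node overload, the cache overload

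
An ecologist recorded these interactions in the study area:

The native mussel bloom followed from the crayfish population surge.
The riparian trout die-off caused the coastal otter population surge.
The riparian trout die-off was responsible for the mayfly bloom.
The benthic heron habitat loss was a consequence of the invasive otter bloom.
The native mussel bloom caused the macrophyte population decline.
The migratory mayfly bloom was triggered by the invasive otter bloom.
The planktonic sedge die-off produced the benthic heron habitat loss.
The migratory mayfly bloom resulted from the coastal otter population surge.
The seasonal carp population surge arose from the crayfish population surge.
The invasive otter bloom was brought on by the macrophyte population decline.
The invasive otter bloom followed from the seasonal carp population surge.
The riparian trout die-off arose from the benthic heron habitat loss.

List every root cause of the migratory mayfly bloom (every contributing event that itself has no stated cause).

the crayfish population surge, the planktonic sedge die-off

Tracing upstream from the migratory mayfly bloom: the migratory mayfly bloom ← the coastal otter population surge ← the riparian trout die-off ← the benthic heron habitat loss ← the planktonic sedge die-off.
A separate upstream branch: the migratory mayfly bloom ← the invasive otter bloom ← the seasonal carp population surge ← the crayfish population surge.
Each of those chain origins has no stated cause.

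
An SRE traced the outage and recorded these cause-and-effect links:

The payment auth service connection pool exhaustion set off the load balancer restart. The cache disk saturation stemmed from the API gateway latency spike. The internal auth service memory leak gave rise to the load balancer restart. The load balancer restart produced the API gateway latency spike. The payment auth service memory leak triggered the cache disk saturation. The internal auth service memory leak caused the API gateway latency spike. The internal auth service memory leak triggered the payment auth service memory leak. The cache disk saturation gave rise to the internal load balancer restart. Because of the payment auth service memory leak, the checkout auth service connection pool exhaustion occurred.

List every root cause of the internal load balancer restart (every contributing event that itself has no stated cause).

the internal auth service memory leak, the payment auth service connection pool exhaustion

Tracing upstream from the internal load balancer restart: the internal load balancer restart ← the cache disk saturation ← the API gateway latency spike ← the internal auth service memory leak.
A separate upstream branch: the internal load balancer restart ← the cache disk saturation ← the API gateway latency spike ← the load balancer restart ← the payment auth service connection pool exhaustion.
Each of those chain origins has no stated cause.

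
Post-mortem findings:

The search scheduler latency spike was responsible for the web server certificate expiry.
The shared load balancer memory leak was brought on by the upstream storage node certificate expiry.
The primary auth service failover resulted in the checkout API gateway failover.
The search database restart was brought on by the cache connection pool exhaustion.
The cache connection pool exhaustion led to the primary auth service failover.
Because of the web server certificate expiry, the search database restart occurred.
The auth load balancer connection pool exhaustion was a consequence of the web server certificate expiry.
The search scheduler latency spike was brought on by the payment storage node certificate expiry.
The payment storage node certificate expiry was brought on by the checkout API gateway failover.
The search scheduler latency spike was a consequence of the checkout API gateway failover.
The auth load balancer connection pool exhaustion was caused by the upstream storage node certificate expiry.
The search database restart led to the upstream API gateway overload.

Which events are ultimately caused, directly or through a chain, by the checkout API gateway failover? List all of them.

Direct effects: the payment storage node certificate expiry, the search scheduler latency spike.
2 steps out: the web server certificate expiry.
3 steps out: the auth load balancer connection pool exhaustion, the search database restart.
4 steps out: the upstream API gateway overload.
Not reachable from it: the cache connection pool exhaustion, the upstream storage node certificate expiry, the shared load balancer memory leak, the primary auth service failover.

the auth load balancer connection pool exhaustion, the payment storage node certificate expiry, the search database restart, the search scheduler latency spike, the upstream API gateway overload, the web server certificate expiry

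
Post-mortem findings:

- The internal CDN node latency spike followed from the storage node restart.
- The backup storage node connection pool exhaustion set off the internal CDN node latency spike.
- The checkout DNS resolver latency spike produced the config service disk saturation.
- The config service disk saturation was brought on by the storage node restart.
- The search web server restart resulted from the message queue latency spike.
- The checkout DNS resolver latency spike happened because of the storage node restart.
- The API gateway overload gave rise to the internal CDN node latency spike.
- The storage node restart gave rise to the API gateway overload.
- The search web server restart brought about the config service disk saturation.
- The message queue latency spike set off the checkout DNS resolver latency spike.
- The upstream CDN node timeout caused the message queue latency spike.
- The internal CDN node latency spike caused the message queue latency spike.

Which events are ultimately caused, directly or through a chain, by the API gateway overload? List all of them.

the checkout DNS resolver latency spike, the config service disk saturation, the internal CDN node latency spike, the message queue latency spike, the search web server restart

Direct effects: the internal CDN node latency spike.
2 steps out: the message queue latency spike.
3 steps out: the checkout DNS resolver latency spike, the search web server restart.
4 steps out: the config service disk saturation.
Not reachable from it: the upstream CDN node timeout, the storage node restart, the backup storage node connection pool exhaustion.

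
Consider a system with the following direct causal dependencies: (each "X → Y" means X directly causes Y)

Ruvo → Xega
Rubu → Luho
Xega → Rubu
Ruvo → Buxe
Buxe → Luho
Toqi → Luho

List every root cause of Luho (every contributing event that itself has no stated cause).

Ruvo, Toqi

Tracing upstream from Luho: Luho ← Buxe ← Ruvo.
A separate upstream branch: Luho ← Toqi.
Each of those chain origins has no stated cause.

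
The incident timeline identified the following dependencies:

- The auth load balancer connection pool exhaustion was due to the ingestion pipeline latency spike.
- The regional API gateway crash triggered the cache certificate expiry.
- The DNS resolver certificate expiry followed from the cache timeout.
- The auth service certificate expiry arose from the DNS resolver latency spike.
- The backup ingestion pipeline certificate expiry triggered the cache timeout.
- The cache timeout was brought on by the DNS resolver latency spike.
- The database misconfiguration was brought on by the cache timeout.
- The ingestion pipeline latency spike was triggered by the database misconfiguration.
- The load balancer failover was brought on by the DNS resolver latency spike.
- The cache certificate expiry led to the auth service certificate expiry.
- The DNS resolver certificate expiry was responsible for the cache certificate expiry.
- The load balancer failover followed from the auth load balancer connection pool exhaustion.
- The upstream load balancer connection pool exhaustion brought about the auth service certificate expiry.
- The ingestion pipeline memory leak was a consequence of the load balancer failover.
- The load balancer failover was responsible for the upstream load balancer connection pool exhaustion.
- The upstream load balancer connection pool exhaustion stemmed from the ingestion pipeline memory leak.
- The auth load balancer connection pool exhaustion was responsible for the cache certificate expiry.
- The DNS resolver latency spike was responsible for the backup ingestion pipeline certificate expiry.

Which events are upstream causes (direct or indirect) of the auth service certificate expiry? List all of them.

Immediate causes of the auth service certificate expiry: the DNS resolver latency spike, the cache certificate expiry, the upstream load balancer connection pool exhaustion.
Further upstream: the backup ingestion pipeline certificate expiry, the cache timeout, the DNS resolver certificate expiry, the database misconfiguration, the ingestion pipeline latency spike, the auth load balancer connection pool exhaustion, the regional API gateway crash, the load balancer failover, the ingestion pipeline memory leak.

the DNS resolver certificate expiry, the DNS resolver latency spike, the auth load balancer connection pool exhaustion, the backup ingestion pipeline certificate expiry, the cache certificate expiry, the cache timeout, the database misconfiguration, the ingestion pipeline latency spike, the ingestion pipeline memory leak, the load balancer failover, the regional API gateway crash, the upstream load balancer connection pool exhaustion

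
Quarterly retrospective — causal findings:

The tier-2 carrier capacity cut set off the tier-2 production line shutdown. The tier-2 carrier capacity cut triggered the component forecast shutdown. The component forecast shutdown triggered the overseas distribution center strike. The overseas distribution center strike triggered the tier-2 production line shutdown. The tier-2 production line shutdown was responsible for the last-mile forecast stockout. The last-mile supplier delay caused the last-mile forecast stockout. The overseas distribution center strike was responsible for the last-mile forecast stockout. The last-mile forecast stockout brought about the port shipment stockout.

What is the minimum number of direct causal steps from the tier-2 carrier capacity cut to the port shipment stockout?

Shortest chain: the tier-2 carrier capacity cut → the tier-2 production line shutdown → the last-mile forecast stockout → the port shipment stockout.

3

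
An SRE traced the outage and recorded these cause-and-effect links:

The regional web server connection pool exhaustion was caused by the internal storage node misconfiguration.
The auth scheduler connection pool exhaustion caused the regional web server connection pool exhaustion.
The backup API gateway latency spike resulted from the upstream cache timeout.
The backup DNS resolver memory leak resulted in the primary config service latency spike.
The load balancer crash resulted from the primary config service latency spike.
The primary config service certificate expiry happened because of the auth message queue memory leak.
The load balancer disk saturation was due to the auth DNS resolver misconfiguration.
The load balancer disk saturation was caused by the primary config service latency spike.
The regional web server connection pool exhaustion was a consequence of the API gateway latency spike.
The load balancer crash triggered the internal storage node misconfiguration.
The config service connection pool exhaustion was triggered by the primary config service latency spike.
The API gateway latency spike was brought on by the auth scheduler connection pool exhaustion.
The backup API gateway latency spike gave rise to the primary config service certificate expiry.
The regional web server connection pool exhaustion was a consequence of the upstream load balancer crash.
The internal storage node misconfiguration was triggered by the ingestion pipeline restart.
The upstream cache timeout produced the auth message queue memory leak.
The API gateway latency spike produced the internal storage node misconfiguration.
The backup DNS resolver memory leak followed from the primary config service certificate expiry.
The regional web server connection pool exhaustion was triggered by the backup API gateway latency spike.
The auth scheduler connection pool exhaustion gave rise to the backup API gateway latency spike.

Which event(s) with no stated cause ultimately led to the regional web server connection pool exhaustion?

Tracing upstream from the regional web server connection pool exhaustion: the regional web server connection pool exhaustion ← the backup API gateway latency spike ← the upstream cache timeout.
A separate upstream branch: the regional web server connection pool exhaustion ← the auth scheduler connection pool exhaustion.
A separate upstream branch: the regional web server connection pool exhaustion ← the internal storage node misconfiguration ← the ingestion pipeline restart.
A separate upstream branch: the regional web server connection pool exhaustion ← the upstream load balancer crash.
Each of those chain origins has no stated cause.

the auth scheduler connection pool exhaustion, the ingestion pipeline restart, the upstream cache timeout, the upstream load balancer crash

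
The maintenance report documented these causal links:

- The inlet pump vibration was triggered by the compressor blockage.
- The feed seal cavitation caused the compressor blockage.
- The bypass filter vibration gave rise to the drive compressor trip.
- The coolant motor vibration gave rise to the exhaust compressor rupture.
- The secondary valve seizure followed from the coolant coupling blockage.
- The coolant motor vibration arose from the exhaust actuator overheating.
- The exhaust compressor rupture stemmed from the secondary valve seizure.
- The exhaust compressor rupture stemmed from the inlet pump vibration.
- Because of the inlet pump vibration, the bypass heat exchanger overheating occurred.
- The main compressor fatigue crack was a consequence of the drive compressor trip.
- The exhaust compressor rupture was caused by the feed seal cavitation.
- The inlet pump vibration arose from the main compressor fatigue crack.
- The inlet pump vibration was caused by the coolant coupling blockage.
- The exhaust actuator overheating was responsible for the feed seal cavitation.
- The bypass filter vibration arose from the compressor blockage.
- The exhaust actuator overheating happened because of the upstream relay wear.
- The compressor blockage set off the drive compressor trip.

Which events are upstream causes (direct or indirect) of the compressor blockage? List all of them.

Immediate cause of the compressor blockage: the feed seal cavitation.
Further upstream: the upstream relay wear, the exhaust actuator overheating.

the exhaust actuator overheating, the feed seal cavitation, the upstream relay wear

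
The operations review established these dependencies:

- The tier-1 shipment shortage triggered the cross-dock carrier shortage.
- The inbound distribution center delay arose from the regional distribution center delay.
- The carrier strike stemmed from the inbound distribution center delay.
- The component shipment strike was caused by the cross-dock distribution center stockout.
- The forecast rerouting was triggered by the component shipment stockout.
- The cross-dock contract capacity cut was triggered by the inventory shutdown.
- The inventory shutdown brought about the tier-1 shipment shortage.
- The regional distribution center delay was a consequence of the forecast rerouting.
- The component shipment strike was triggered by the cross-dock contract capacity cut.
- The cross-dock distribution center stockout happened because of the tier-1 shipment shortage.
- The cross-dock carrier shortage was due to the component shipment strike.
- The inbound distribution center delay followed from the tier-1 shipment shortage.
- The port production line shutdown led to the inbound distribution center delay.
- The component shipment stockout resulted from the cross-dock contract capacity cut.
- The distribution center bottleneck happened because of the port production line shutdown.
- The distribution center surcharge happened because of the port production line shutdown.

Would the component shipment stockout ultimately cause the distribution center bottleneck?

No

The component shipment stockout leads to the forecast rerouting, the regional distribution center delay, the inbound distribution center delay, the carrier strike; the distribution center bottleneck is not among them.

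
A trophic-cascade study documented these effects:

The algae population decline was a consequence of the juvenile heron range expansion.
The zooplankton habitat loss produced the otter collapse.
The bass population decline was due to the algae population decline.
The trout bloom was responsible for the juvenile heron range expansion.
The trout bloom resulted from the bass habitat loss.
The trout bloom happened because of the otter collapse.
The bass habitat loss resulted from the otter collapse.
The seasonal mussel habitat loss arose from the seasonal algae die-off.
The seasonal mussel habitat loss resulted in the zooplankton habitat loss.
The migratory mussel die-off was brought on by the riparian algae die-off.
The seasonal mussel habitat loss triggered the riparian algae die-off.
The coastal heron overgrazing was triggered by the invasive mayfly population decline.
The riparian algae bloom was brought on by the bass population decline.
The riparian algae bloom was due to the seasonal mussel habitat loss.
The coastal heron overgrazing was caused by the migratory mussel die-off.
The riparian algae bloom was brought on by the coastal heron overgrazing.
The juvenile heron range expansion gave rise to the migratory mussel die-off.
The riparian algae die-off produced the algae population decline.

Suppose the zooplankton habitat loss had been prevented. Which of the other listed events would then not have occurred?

Downstream of the zooplankton habitat loss: the otter collapse, the bass habitat loss, the trout bloom, the juvenile heron range expansion, the migratory mussel die-off, the algae population decline, the coastal heron overgrazing, the bass population decline, the riparian algae bloom.
Of those, still caused via another path: the migratory mussel die-off, the algae population decline, the coastal heron overgrazing, the bass population decline, the riparian algae bloom.
The remainder have no surviving cause.

the bass habitat loss, the juvenile heron range expansion, the otter collapse, the trout bloom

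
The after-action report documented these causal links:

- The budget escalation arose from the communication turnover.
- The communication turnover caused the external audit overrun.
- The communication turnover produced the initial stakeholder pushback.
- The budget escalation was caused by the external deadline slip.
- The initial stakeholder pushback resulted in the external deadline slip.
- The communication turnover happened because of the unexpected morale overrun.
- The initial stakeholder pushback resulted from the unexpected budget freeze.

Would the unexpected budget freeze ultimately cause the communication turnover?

The unexpected budget freeze leads to the initial stakeholder pushback, the external deadline slip, the budget escalation; the communication turnover is not among them.

No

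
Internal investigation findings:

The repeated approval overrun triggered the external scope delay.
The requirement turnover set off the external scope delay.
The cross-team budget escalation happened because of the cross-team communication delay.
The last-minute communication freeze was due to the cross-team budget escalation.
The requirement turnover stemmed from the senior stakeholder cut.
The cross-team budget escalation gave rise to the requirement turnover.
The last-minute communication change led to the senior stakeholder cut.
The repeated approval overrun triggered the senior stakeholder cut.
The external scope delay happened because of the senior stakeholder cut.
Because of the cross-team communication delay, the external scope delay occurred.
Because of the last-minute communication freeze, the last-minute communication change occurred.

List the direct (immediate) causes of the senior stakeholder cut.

the last-minute communication change, the repeated approval overrun

Upstream contributors include the cross-team communication delay, the cross-team budget escalation, the last-minute communication freeze, but only the last-minute communication change, the repeated approval overrun feed directly into the senior stakeholder cut.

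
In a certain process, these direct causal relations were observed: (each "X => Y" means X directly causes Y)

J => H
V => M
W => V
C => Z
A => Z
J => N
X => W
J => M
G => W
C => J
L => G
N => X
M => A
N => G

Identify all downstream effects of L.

Direct effects: G.
2 steps out: W.
3 steps out: V.
4 steps out: M.
5 steps out: A.
6 steps out: Z.
Not reachable from it: C, J, N, X, H.

A, G, M, V, W, Z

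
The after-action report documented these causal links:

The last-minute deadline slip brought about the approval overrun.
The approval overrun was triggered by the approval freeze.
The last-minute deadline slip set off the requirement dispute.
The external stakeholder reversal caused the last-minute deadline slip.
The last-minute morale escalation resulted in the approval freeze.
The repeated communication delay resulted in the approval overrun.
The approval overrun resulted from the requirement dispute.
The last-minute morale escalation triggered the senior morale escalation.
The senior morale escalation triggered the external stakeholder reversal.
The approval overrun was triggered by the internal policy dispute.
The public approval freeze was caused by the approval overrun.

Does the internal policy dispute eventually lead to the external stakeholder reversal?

No

The internal policy dispute leads to the approval overrun, the public approval freeze; the external stakeholder reversal is not among them.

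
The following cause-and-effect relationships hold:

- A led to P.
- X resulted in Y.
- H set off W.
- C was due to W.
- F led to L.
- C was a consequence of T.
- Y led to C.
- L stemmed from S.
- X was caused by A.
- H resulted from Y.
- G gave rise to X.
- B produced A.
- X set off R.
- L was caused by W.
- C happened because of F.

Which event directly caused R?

Upstream contributors include G, B, A, but only X feeds directly into R.

X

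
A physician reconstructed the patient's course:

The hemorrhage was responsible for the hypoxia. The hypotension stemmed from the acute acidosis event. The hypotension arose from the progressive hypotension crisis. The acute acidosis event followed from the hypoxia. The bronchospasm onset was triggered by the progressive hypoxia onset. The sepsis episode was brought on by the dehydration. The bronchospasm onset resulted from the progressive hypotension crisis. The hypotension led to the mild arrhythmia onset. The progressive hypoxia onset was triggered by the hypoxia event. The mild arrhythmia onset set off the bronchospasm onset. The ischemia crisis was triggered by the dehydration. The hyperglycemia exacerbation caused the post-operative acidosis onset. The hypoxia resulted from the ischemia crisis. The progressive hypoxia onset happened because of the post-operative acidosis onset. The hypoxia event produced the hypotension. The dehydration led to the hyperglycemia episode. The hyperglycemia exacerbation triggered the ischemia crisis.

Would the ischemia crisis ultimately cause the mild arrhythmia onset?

There is a causal chain: the ischemia crisis → the hypoxia → the acute acidosis event → the hypotension → the mild arrhythmia onset.

Yes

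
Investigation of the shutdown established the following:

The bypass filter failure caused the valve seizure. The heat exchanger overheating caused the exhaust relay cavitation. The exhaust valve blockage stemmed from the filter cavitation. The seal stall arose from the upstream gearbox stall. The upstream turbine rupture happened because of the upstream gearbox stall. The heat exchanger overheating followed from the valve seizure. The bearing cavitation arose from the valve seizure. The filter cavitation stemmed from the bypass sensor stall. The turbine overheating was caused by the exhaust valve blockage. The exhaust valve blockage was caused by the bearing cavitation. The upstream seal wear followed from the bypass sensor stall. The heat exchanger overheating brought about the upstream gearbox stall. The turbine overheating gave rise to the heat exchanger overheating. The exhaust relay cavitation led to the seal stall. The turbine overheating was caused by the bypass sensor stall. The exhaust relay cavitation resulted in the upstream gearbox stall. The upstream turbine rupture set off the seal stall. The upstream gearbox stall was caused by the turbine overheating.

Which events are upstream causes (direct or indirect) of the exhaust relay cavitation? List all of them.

Immediate cause of the exhaust relay cavitation: the heat exchanger overheating.
Further upstream: the bypass filter failure, the bypass sensor stall, the filter cavitation, the valve seizure, the bearing cavitation, the exhaust valve blockage, the turbine overheating.

the bearing cavitation, the bypass filter failure, the bypass sensor stall, the exhaust valve blockage, the filter cavitation, the heat exchanger overheating, the turbine overheating, the valve seizure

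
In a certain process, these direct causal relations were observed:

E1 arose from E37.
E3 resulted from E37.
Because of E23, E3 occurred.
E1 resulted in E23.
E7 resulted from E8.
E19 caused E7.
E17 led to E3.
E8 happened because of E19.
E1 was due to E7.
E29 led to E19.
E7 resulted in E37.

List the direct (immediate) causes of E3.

Upstream contributors include E29, E19, E8, E7, E1, but only E17, E23, E37 feed directly into E3.

E17, E23, E37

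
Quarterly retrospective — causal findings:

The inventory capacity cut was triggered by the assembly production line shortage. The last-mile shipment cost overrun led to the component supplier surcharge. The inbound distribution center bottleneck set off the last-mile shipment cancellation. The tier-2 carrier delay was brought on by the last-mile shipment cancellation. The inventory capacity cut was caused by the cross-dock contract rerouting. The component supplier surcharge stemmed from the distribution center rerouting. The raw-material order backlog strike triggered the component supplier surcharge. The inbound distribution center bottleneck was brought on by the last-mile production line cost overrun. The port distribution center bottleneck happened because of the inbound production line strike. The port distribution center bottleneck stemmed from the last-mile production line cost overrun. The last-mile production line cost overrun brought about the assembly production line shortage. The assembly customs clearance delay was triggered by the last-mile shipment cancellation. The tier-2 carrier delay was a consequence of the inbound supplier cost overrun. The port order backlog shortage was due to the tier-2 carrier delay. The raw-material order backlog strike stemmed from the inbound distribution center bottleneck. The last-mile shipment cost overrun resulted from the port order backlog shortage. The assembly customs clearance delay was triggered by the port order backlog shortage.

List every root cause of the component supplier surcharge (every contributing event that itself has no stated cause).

the distribution center rerouting, the inbound supplier cost overrun, the last-mile production line cost overrun

Tracing upstream from the component supplier surcharge: the component supplier surcharge ← the raw-material order backlog strike ← the inbound distribution center bottleneck ← the last-mile production line cost overrun.
A separate upstream branch: the component supplier surcharge ← the last-mile shipment cost overrun ← the port order backlog shortage ← the tier-2 carrier delay ← the inbound supplier cost overrun.
A separate upstream branch: the component supplier surcharge ← the distribution center rerouting.
Each of those chain origins has no stated cause.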